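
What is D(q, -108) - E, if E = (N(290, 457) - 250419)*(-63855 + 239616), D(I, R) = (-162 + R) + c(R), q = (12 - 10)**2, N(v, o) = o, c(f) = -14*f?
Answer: 43933572324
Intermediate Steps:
q = 4 (q = 2**2 = 4)
D(I, R) = -162 - 13*R (D(I, R) = (-162 + R) - 14*R = -162 - 13*R)
E = -43933571082 (E = (457 - 250419)*(-63855 + 239616) = -249962*175761 = -43933571082)
D(q, -108) - E = (-162 - 13*(-108)) - 1*(-43933571082) = (-162 + 1404) + 43933571082 = 1242 + 43933571082 = 43933572324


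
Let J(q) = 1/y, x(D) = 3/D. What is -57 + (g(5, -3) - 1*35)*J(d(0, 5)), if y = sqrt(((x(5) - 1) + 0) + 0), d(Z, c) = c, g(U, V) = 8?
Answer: -57 + 27*I*sqrt(10)/2 ≈ -57.0 + 42.691*I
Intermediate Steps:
y = I*sqrt(10)/5 (y = sqrt(((3/5 - 1) + 0) + 0) = sqrt((-2/5 + 0) + 0) = sqrt(-2/5 + 0) = sqrt(-2/5) = I*sqrt(10)/5 ≈ 0.63246*I)
J(q) = -I*sqrt(10)/2 (J(q) = 1/(I*sqrt(10)/5) = -I*sqrt(10)/2)
-57 + (g(5, -3) - 1*35)*J(d(0, 5)) = -57 + (8 - 1*35)*(-I*sqrt(10)/2) = -57 + (8 - 35)*(-I*sqrt(10)/2) = -57 - (-27)*I*sqrt(10)/2 = -57 + 27*I*sqrt(10)/2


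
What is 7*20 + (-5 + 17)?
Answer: 152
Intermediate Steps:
7*20 + (-5 + 17) = 140 + 12 = 152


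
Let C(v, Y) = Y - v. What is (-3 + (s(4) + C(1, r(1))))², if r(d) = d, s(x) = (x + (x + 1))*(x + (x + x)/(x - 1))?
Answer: 3249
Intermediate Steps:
s(x) = (1 + 2*x)*(x + 2*x/(-1 + x)) (s(x) = (x + (1 + x))*(x + (2*x)/(-1 + x)) = (1 + 2*x)*(x + 2*x/(-1 + x)))
(-3 + (s(4) + C(1, r(1))))² = (-3 + (4*(1 + 2*4² + 3*4)/(-1 + 4) + (1 - 1*1)))² = (-3 + (4*(1 + 2*16 + 12)/3 + (1 - 1)))² = (-3 + (4*(⅓)*(1 + 32 + 12) + 0))² = (-3 + (4*(⅓)*45 + 0))² = (-3 + (60 + 0))² = (-3 + 60)² = 57² = 3249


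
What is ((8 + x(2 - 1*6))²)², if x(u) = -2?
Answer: 1296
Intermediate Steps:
((8 + x(2 - 1*6))²)² = ((8 - 2)²)² = (6²)² = 36² = 1296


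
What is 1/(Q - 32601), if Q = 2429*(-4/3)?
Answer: -3/107519 ≈ -2.7902e-5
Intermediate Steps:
Q = -9716/3 (Q = 2429*(-4*⅓) = 2429*(-4/3) = -9716/3 ≈ -3238.7)
1/(Q - 32601) = 1/(-9716/3 - 32601) = 1/(-107519/3) = -3/107519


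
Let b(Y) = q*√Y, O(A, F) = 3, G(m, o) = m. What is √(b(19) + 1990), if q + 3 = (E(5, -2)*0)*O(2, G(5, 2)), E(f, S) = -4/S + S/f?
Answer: √(1990 - 3*√19) ≈ 44.463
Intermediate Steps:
q = -3 (q = -3 + ((-4/(-2) - 2/5)*0)*3 = -3 + ((-4*(-½) - 2*⅕)*0)*3 = -3 + ((2 - ⅖)*0)*3 = -3 + ((8/5)*0)*3 = -3 + 0*3 = -3 + 0 = -3)
b(Y) = -3*√Y
√(b(19) + 1990) = √(-3*√19 + 1990) = √(1990 - 3*√19)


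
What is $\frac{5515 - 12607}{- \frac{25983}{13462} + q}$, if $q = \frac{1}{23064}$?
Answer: $\frac{1100988916128}{299629225} \approx 3674.5$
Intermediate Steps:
$q = \frac{1}{23064} \approx 4.3358 \cdot 10^{-5}$
$\frac{5515 - 12607}{- \frac{25983}{13462} + q} = \frac{5515 - 12607}{- \frac{25983}{13462} + \frac{1}{23064}} = - \frac{7092}{\left(-25983\right) \frac{1}{13462} + \frac{1}{23064}} = - \frac{7092}{- \frac{25983}{13462} + \frac{1}{23064}} = - \frac{7092}{- \frac{299629225}{155243784}} = \left(-7092\right) \left(- \frac{155243784}{299629225}\right) = \frac{1100988916128}{299629225}$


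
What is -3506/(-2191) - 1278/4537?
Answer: 13106624/9940567 ≈ 1.3185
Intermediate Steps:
-3506/(-2191) - 1278/4537 = -3506*(-1/2191) - 1278*1/4537 = 3506/2191 - 1278/4537 = 13106624/9940567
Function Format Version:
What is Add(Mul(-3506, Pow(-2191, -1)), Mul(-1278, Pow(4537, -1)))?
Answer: Rational(13106624, 9940567) ≈ 1.3185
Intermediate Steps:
Add(Mul(-3506, Pow(-2191, -1)), Mul(-1278, Pow(4537, -1))) = Add(Mul(-3506, Rational(-1, 2191)), Mul(-1278, Rational(1, 4537))) = Add(Rational(3506, 2191), Rational(-1278, 4537)) = Rational(13106624, 9940567)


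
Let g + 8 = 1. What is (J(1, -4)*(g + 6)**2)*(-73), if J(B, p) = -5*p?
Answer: -1460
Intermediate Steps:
g = -7 (g = -8 + 1 = -7)
(J(1, -4)*(g + 6)**2)*(-73) = ((-5*(-4))*(-7 + 6)**2)*(-73) = (20*(-1)**2)*(-73) = (20*1)*(-73) = 20*(-73) = -1460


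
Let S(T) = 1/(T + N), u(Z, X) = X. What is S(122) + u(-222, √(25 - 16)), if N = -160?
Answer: 113/38 ≈ 2.9737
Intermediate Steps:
S(T) = 1/(-160 + T) (S(T) = 1/(T - 160) = 1/(-160 + T))
S(122) + u(-222, √(25 - 16)) = 1/(-160 + 122) + √(25 - 16) = 1/(-38) + √9 = -1/38 + 3 = 113/38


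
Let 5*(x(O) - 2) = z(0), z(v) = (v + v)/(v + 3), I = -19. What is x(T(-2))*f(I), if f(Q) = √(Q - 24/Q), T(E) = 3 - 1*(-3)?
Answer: 2*I*√6403/19 ≈ 8.423*I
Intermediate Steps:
T(E) = 6 (T(E) = 3 + 3 = 6)
z(v) = 2*v/(3 + v) (z(v) = (2*v)/(3 + v) = 2*v/(3 + v))
x(O) = 2 (x(O) = 2 + (2*0/(3 + 0))/5 = 2 + (2*0/3)/5 = 2 + (2*0*(⅓))/5 = 2 + (⅕)*0 = 2 + 0 = 2)
x(T(-2))*f(I) = 2*√(-19 - 24/(-19)) = 2*√(-19 - 24*(-1/19)) = 2*√(-19 + 24/19) = 2*√(-337/19) = 2*(I*√6403/19) = 2*I*√6403/19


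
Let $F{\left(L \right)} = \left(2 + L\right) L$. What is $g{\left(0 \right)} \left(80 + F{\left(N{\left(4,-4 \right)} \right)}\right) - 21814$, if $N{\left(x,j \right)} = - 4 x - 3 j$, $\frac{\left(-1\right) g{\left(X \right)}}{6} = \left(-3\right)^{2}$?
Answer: $-26566$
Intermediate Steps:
$g{\left(X \right)} = -54$ ($g{\left(X \right)} = - 6 \left(-3\right)^{2} = \left(-6\right) 9 = -54$)
$F{\left(L \right)} = L \left(2 + L\right)$
$g{\left(0 \right)} \left(80 + F{\left(N{\left(4,-4 \right)} \right)}\right) - 21814 = - 54 \left(80 + \left(\left(-4\right) 4 - -12\right) \left(2 - 4\right)\right) - 21814 = - 54 \left(80 + \left(-16 + 12\right) \left(2 + \left(-16 + 12\right)\right)\right) - 21814 = - 54 \left(80 - 4 \left(2 - 4\right)\right) - 21814 = - 54 \left(80 - -8\right) - 21814 = - 54 \left(80 + 8\right) - 21814 = \left(-54\right) 88 - 21814 = -4752 - 21814 = -26566$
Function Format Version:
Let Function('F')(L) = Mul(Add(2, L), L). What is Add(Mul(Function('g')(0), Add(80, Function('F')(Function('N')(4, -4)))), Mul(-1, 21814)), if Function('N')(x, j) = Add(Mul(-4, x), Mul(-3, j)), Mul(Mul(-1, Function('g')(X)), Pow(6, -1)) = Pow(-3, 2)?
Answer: -26566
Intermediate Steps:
Function('g')(X) = -54 (Function('g')(X) = Mul(-6, Pow(-3, 2)) = Mul(-6, 9) = -54)
Function('F')(L) = Mul(L, Add(2, L))
Add(Mul(Function('g')(0), Add(80, Function('F')(Function('N')(4, -4)))), Mul(-1, 21814)) = Add(Mul(-54, Add(80, Mul(Add(Mul(-4, 4), Mul(-3, -4)), Add(2, Add(Mul(-4, 4), Mul(-3, -4)))))), Mul(-1, 21814)) = Add(Mul(-54, Add(80, Mul(Add(-16, 12), Add(2, Add(-16, 12))))), -21814) = Add(Mul(-54, Add(80, Mul(-4, Add(2, -4)))), -21814) = Add(Mul(-54, Add(80, Mul(-4, -2))), -21814) = Add(Mul(-54, Add(80, 8)), -21814) = Add(Mul(-54, 88), -21814) = Add(-4752, -21814) = -26566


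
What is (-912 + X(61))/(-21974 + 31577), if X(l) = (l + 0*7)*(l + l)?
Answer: 6530/9603 ≈ 0.68000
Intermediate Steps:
X(l) = 2*l² (X(l) = (l + 0)*(2*l) = l*(2*l) = 2*l²)
(-912 + X(61))/(-21974 + 31577) = (-912 + 2*61²)/(-21974 + 31577) = (-912 + 2*3721)/9603 = (-912 + 7442)*(1/9603) = 6530*(1/9603) = 6530/9603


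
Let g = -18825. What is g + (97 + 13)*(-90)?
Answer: -28725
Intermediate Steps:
g + (97 + 13)*(-90) = -18825 + (97 + 13)*(-90) = -18825 + 110*(-90) = -18825 - 9900 = -28725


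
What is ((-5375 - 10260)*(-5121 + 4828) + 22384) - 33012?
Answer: 4570427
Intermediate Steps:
((-5375 - 10260)*(-5121 + 4828) + 22384) - 33012 = (-15635*(-293) + 22384) - 33012 = (4581055 + 22384) - 33012 = 4603439 - 33012 = 4570427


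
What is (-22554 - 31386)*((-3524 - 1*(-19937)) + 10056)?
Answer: -1427737860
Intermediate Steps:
(-22554 - 31386)*((-3524 - 1*(-19937)) + 10056) = -53940*((-3524 + 19937) + 10056) = -53940*(16413 + 10056) = -53940*26469 = -1427737860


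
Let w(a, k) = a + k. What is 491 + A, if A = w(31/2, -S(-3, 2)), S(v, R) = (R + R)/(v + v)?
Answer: 3043/6 ≈ 507.17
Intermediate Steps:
S(v, R) = R/v (S(v, R) = (2*R)/((2*v)) = (2*R)*(1/(2*v)) = R/v)
A = 97/6 (A = 31/2 - 2/(-3) = 31*(½) - 2*(-1)/3 = 31/2 - 1*(-⅔) = 31/2 + ⅔ = 97/6 ≈ 16.167)
491 + A = 491 + 97/6 = 3043/6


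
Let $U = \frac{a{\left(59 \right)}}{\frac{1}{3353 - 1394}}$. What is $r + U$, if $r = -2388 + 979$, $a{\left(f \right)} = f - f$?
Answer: $-1409$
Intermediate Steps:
$a{\left(f \right)} = 0$
$r = -1409$
$U = 0$ ($U = \frac{0}{\frac{1}{3353 - 1394}} = \frac{0}{\frac{1}{1959}} = 0 \frac{1}{\frac{1}{1959}} = 0 \cdot 1959 = 0$)
$r + U = -1409 + 0 = -1409$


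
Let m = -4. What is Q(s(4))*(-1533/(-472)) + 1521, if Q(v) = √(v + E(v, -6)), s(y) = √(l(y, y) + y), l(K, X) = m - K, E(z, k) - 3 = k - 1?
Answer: 1521 + 1533*√(-4 + 2*I)/472 ≈ 1522.6 + 6.6847*I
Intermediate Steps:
E(z, k) = 2 + k (E(z, k) = 3 + (k - 1) = 3 + (-1 + k) = 2 + k)
l(K, X) = -4 - K
s(y) = 2*I (s(y) = √((-4 - y) + y) = √(-4) = 2*I)
Q(v) = √(-4 + v) (Q(v) = √(v + (2 - 6)) = √(v - 4) = √(-4 + v))
Q(s(4))*(-1533/(-472)) + 1521 = √(-4 + 2*I)*(-1533/(-472)) + 1521 = √(-4 + 2*I)*(-1533*(-1/472)) + 1521 = √(-4 + 2*I)*(1533/472) + 1521 = 1533*√(-4 + 2*I)/472 + 1521 = 1521 + 1533*√(-4 + 2*I)/472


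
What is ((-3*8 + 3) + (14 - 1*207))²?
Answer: 45796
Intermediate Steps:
((-3*8 + 3) + (14 - 1*207))² = ((-24 + 3) + (14 - 207))² = (-21 - 193)² = (-214)² = 45796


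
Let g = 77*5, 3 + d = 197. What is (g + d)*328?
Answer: 189912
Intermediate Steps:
d = 194 (d = -3 + 197 = 194)
g = 385
(g + d)*328 = (385 + 194)*328 = 579*328 = 189912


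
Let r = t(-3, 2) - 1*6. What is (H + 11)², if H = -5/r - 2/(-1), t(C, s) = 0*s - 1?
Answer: 9216/49 ≈ 188.08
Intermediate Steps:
t(C, s) = -1 (t(C, s) = 0 - 1 = -1)
r = -7 (r = -1 - 1*6 = -1 - 6 = -7)
H = 19/7 (H = -5/(-7) - 2/(-1) = -5*(-⅐) - 2*(-1) = 5/7 + 2 = 19/7 ≈ 2.7143)
(H + 11)² = (19/7 + 11)² = (96/7)² = 9216/49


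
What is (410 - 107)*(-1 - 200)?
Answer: -60903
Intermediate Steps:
(410 - 107)*(-1 - 200) = 303*(-201) = -60903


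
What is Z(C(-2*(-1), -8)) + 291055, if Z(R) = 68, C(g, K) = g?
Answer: 291123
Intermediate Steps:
Z(C(-2*(-1), -8)) + 291055 = 68 + 291055 = 291123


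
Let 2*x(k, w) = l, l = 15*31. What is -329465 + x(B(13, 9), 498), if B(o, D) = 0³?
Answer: -658465/2 ≈ -3.2923e+5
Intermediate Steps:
B(o, D) = 0
l = 465
x(k, w) = 465/2 (x(k, w) = (½)*465 = 465/2)
-329465 + x(B(13, 9), 498) = -329465 + 465/2 = -658465/2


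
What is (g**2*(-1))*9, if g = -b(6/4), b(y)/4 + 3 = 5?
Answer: -576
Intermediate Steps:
b(y) = 8 (b(y) = -12 + 4*5 = -12 + 20 = 8)
g = -8 (g = -1*8 = -8)
(g**2*(-1))*9 = ((-8)**2*(-1))*9 = (64*(-1))*9 = -64*9 = -576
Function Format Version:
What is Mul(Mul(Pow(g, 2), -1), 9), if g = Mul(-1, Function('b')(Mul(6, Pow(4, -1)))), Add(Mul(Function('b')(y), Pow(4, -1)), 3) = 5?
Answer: -576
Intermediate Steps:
Function('b')(y) = 8 (Function('b')(y) = Add(-12, Mul(4, 5)) = Add(-12, 20) = 8)
g = -8 (g = Mul(-1, 8) = -8)
Mul(Mul(Pow(g, 2), -1), 9) = Mul(Mul(Pow(-8, 2), -1), 9) = Mul(Mul(64, -1), 9) = Mul(-64, 9) = -576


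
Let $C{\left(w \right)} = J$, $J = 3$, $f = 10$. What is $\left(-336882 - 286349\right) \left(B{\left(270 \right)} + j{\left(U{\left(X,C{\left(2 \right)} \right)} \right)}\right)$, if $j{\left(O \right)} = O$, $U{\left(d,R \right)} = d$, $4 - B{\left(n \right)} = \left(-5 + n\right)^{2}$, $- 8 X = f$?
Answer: $\frac{175058732359}{4} \approx 4.3765 \cdot 10^{10}$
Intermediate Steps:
$C{\left(w \right)} = 3$
$X = - \frac{5}{4}$ ($X = \left(- \frac{1}{8}\right) 10 = - \frac{5}{4} \approx -1.25$)
$B{\left(n \right)} = 4 - \left(-5 + n\right)^{2}$
$\left(-336882 - 286349\right) \left(B{\left(270 \right)} + j{\left(U{\left(X,C{\left(2 \right)} \right)} \right)}\right) = \left(-336882 - 286349\right) \left(\left(4 - \left(-5 + 270\right)^{2}\right) - \frac{5}{4}\right) = - 623231 \left(\left(4 - 265^{2}\right) - \frac{5}{4}\right) = - 623231 \left(\left(4 - 70225\right) - \frac{5}{4}\right) = - 623231 \left(-70221 - \frac{5}{4}\right) = \left(-623231\right) \left(- \frac{280889}{4}\right) = \frac{175058732359}{4}$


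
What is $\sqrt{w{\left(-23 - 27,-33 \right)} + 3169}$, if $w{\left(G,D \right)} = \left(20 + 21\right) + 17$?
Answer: $\sqrt{3227} \approx 56.807$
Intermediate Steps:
$w{\left(G,D \right)} = 58$ ($w{\left(G,D \right)} = 41 + 17 = 58$)
$\sqrt{w{\left(-23 - 27,-33 \right)} + 3169} = \sqrt{58 + 3169} = \sqrt{3227}$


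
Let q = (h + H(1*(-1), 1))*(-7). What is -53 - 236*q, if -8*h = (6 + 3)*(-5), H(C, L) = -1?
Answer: 15175/2 ≈ 7587.5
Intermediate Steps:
h = 45/8 (h = -(6 + 3)*(-5)/8 = -9*(-5)/8 = -1/8*(-45) = 45/8 ≈ 5.6250)
q = -259/8 (q = (45/8 - 1)*(-7) = (37/8)*(-7) = -259/8 ≈ -32.375)
-53 - 236*q = -53 - 236*(-259/8) = -53 + 15281/2 = 15175/2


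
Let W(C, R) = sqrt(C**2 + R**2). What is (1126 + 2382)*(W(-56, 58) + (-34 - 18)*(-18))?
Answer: 3283488 + 35080*sqrt(65) ≈ 3.5663e+6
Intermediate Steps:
(1126 + 2382)*(W(-56, 58) + (-34 - 18)*(-18)) = (1126 + 2382)*(sqrt((-56)**2 + 58**2) + (-34 - 18)*(-18)) = 3508*(sqrt(3136 + 3364) - 52*(-18)) = 3508*(sqrt(6500) + 936) = 3508*(10*sqrt(65) + 936) = 3508*(936 + 10*sqrt(65)) = 3283488 + 35080*sqrt(65)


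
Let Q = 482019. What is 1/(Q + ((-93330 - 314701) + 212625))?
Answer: 1/286613 ≈ 3.4890e-6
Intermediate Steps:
1/(Q + ((-93330 - 314701) + 212625)) = 1/(482019 + ((-93330 - 314701) + 212625)) = 1/(482019 + (-408031 + 212625)) = 1/(482019 - 195406) = 1/286613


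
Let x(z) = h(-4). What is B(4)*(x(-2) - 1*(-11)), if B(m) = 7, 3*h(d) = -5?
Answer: 196/3 ≈ 65.333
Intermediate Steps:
h(d) = -5/3 (h(d) = (1/3)*(-5) = -5/3)
x(z) = -5/3
B(4)*(x(-2) - 1*(-11)) = 7*(-5/3 - 1*(-11)) = 7*(-5/3 + 11) = 7*(28/3) = 196/3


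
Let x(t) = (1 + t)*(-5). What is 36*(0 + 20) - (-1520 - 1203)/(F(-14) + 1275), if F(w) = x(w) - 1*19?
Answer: 953843/1321 ≈ 722.06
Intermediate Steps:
x(t) = -5 - 5*t
F(w) = -24 - 5*w (F(w) = (-5 - 5*w) - 1*19 = (-5 - 5*w) - 19 = -24 - 5*w)
36*(0 + 20) - (-1520 - 1203)/(F(-14) + 1275) = 36*(0 + 20) - (-1520 - 1203)/((-24 - 5*(-14)) + 1275) = 36*20 - (-2723)/((-24 + 70) + 1275) = 720 - (-2723)/(46 + 1275) = 720 - (-2723)/1321 = 720 - 1*(-2723/1321) = 720 + 2723/1321 = 953843/1321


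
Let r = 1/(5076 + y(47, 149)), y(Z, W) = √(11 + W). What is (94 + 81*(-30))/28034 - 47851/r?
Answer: -3404612623660/14017 - 191404*√10 ≈ -2.4350e+8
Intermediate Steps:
r = 1/(5076 + 4*√10) (r = 1/(5076 + √(11 + 149)) = 1/(5076 + √160) = 1/(5076 + 4*√10) ≈ 0.00019652)
(94 + 81*(-30))/28034 - 47851/r = (94 + 81*(-30))/28034 - 47851/(1269/6441404 - √10/6441404) = (94 - 2430)*(1/28034) - 47851/(1269/6441404 - √10/6441404) = -2336*1/28034 - 47851/(1269/6441404 - √10/6441404) = -1168/14017 - 47851/(1269/6441404 - √10/6441404)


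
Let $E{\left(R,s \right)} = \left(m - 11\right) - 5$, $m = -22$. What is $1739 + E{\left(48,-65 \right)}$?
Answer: $1701$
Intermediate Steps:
$E{\left(R,s \right)} = -38$ ($E{\left(R,s \right)} = \left(-22 - 11\right) - 5 = -33 - 5 = -38$)
$1739 + E{\left(48,-65 \right)} = 1739 - 38 = 1701$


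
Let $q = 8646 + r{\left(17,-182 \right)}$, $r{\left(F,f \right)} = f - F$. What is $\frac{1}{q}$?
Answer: $\frac{1}{8447} \approx 0.00011839$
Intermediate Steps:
$q = 8447$ ($q = 8646 - 199 = 8447$)
$\frac{1}{q} = \frac{1}{8447}$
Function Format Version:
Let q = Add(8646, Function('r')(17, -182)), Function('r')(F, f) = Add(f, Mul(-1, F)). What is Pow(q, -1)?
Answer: Rational(1, 8447) ≈ 0.00011839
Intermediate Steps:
q = 8447 (q = Add(8646, Add(-182, Mul(-1, 17))) = Add(8646, Add(-182, -17)) = Add(8646, -199) = 8447)
Pow(q, -1) = Pow(8447, -1) = Rational(1, 8447)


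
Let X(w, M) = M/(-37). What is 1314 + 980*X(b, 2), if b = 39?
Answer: 46658/37 ≈ 1261.0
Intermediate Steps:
X(w, M) = -M/37 (X(w, M) = M*(-1/37) = -M/37)
1314 + 980*X(b, 2) = 1314 + 980*(-1/37*2) = 1314 + 980*(-2/37) = 1314 - 1960/37 = 46658/37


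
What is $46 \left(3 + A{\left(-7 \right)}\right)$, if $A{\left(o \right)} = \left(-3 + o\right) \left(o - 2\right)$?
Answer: $4278$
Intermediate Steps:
$A{\left(o \right)} = \left(-3 + o\right) \left(-2 + o\right)$
$46 \left(3 + A{\left(-7 \right)}\right) = 46 \left(3 + \left(6 + \left(-7\right)^{2} - -35\right)\right) = 46 \left(3 + \left(6 + 49 + 35\right)\right) = 46 \left(3 + 90\right) = 46 \cdot 93 = 4278$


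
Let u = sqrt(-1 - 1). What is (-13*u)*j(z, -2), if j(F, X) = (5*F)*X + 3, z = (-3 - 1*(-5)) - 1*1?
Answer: 91*I*sqrt(2) ≈ 128.69*I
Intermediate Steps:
z = 1 (z = (-3 + 5) - 1 = 2 - 1 = 1)
j(F, X) = 3 + 5*F*X (j(F, X) = 5*F*X + 3 = 3 + 5*F*X)
u = I*sqrt(2) (u = sqrt(-2) = I*sqrt(2) ≈ 1.4142*I)
(-13*u)*j(z, -2) = (-13*I*sqrt(2))*(3 + 5*1*(-2)) = (-13*I*sqrt(2))*(3 - 10) = -13*I*sqrt(2)*(-7) = 91*I*sqrt(2)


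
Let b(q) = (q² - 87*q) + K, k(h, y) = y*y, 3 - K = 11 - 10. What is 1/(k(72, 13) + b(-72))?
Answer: 1/11619 ≈ 8.6066e-5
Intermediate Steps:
K = 2 (K = 3 - (11 - 10) = 3 - 1*1 = 3 - 1 = 2)
k(h, y) = y²
b(q) = 2 + q² - 87*q (b(q) = (q² - 87*q) + 2 = 2 + q² - 87*q)
1/(k(72, 13) + b(-72)) = 1/(13² + (2 + (-72)² - 87*(-72))) = 1/(169 + (2 + 5184 + 6264)) = 1/(169 + 11450) = 1/11619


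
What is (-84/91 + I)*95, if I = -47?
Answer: -59185/13 ≈ -4552.7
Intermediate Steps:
(-84/91 + I)*95 = (-84/91 - 47)*95 = (-84*1/91 - 47)*95 = (-12/13 - 47)*95 = -623/13*95 = -59185/13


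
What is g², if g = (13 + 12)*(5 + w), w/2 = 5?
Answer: 140625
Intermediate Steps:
w = 10 (w = 2*5 = 10)
g = 375 (g = (13 + 12)*(5 + 10) = 25*15 = 375)
g² = 375² = 140625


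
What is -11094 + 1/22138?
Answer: -245598971/22138 ≈ -11094.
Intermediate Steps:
-11094 + 1/22138 = -245598971/22138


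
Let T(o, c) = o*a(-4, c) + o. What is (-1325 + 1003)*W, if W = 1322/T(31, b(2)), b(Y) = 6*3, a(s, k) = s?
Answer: 425684/93 ≈ 4577.3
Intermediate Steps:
b(Y) = 18
T(o, c) = -3*o (T(o, c) = o*(-4) + o = -4*o + o = -3*o)
W = -1322/93 (W = 1322/((-3*31)) = 1322/(-93) = 1322*(-1/93) = -1322/93 ≈ -14.215)
(-1325 + 1003)*W = (-1325 + 1003)*(-1322/93) = -322*(-1322/93) = 425684/93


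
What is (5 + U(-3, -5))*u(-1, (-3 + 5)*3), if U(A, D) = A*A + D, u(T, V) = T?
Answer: -9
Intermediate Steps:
U(A, D) = D + A² (U(A, D) = A² + D = D + A²)
(5 + U(-3, -5))*u(-1, (-3 + 5)*3) = (5 + (-5 + (-3)²))*(-1) = (5 + (-5 + 9))*(-1) = (5 + 4)*(-1) = 9*(-1) = -9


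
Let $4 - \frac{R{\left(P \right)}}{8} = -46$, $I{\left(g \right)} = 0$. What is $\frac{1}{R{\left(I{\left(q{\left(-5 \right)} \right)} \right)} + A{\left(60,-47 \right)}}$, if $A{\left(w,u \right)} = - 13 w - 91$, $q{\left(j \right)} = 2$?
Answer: $- \frac{1}{471} \approx -0.0021231$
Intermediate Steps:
$A{\left(w,u \right)} = -91 - 13 w$
$R{\left(P \right)} = 400$ ($R{\left(P \right)} = 32 - -368 = 32 + 368 = 400$)
$\frac{1}{R{\left(I{\left(q{\left(-5 \right)} \right)} \right)} + A{\left(60,-47 \right)}} = \frac{1}{400 - 871} = \frac{1}{-471} = - \frac{1}{471}$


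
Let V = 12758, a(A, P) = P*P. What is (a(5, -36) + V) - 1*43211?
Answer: -29157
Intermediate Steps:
a(A, P) = P²
(a(5, -36) + V) - 1*43211 = ((-36)² + 12758) - 1*43211 = (1296 + 12758) - 43211 = 14054 - 43211 = -29157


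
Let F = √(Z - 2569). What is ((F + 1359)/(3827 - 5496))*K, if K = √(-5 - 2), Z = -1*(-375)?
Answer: √15358/1669 - 1359*I*√7/1669 ≈ 0.074252 - 2.1543*I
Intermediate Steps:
Z = 375
F = I*√2194 (F = √(375 - 2569) = √(-2194) = I*√2194 ≈ 46.84*I)
K = I*√7 (K = √(-7) = I*√7 ≈ 2.6458*I)
((F + 1359)/(3827 - 5496))*K = ((I*√2194 + 1359)/(3827 - 5496))*(I*√7) = ((1359 + I*√2194)/(-1669))*(I*√7) = ((1359 + I*√2194)*(-1/1669))*(I*√7) = (-1359/1669 - I*√2194/1669)*(I*√7) = I*√7*(-1359/1669 - I*√2194/1669)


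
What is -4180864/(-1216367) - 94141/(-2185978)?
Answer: 9253786730739/2658951501926 ≈ 3.4802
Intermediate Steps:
-4180864/(-1216367) - 94141/(-2185978) = -4180864*(-1/1216367) - 94141*(-1/2185978) = 4180864/1216367 + 94141/2185978 = 9253786730739/2658951501926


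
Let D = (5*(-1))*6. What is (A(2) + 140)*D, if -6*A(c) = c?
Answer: -4190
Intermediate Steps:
A(c) = -c/6
D = -30 (D = -5*6 = -30)
(A(2) + 140)*D = (-1/6*2 + 140)*(-30) = (-1/3 + 140)*(-30) = (419/3)*(-30) = -4190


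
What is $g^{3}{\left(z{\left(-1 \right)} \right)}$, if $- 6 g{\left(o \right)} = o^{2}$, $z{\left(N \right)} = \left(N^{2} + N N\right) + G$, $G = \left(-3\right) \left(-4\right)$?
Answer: $- \frac{941192}{27} \approx -34859.0$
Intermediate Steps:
$G = 12$
$z{\left(N \right)} = 12 + 2 N^{2}$ ($z{\left(N \right)} = \left(N^{2} + N N\right) + 12 = \left(N^{2} + N^{2}\right) + 12 = 2 N^{2} + 12 = 12 + 2 N^{2}$)
$g{\left(o \right)} = - \frac{o^{2}}{6}$
$g^{3}{\left(z{\left(-1 \right)} \right)} = \left(- \frac{\left(12 + 2 \left(-1\right)^{2}\right)^{2}}{6}\right)^{3} = \left(- \frac{\left(12 + 2 \cdot 1\right)^{2}}{6}\right)^{3} = \left(- \frac{\left(12 + 2\right)^{2}}{6}\right)^{3} = \left(- \frac{14^{2}}{6}\right)^{3} = \left(\left(- \frac{1}{6}\right) 196\right)^{3} = \left(- \frac{98}{3}\right)^{3} = - \frac{941192}{27}$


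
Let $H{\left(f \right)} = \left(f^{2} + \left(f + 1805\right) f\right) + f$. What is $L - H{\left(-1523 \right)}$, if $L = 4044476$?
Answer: $2155956$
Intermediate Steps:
$H{\left(f \right)} = f + f^{2} + f \left(1805 + f\right)$ ($H{\left(f \right)} = \left(f^{2} + \left(1805 + f\right) f\right) + f = \left(f^{2} + f \left(1805 + f\right)\right) + f = f + f^{2} + f \left(1805 + f\right)$)
$L - H{\left(-1523 \right)} = 4044476 - 2 \left(-1523\right) \left(903 - 1523\right) = 4044476 - 2 \left(-1523\right) \left(-620\right) = 4044476 - 1888520 = 2155956$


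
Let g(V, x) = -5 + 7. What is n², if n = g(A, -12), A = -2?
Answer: 4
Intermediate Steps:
g(V, x) = 2
n = 2
n² = 2² = 4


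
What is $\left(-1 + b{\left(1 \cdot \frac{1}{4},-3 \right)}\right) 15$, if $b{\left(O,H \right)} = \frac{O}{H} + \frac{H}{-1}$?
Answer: $\frac{115}{4} \approx 28.75$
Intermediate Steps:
$b{\left(O,H \right)} = - H + \frac{O}{H}$ ($b{\left(O,H \right)} = \frac{O}{H} + H \left(-1\right) = \frac{O}{H} - H = - H + \frac{O}{H}$)
$\left(-1 + b{\left(1 \cdot \frac{1}{4},-3 \right)}\right) 15 = \left(-1 + \left(\left(-1\right) \left(-3\right) + \frac{1 \cdot \frac{1}{4}}{-3}\right)\right) 15 = \left(-1 + \left(3 + 1 \cdot \frac{1}{4} \left(- \frac{1}{3}\right)\right)\right) 15 = \left(-1 + \left(3 + \frac{1}{4} \left(- \frac{1}{3}\right)\right)\right) 15 = \left(-1 + \left(3 - \frac{1}{12}\right)\right) 15 = \left(-1 + \frac{35}{12}\right) 15 = \frac{23}{12} \cdot 15 = \frac{115}{4}$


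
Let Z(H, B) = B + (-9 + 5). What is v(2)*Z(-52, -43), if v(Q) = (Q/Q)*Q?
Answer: -94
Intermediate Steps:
v(Q) = Q (v(Q) = 1*Q = Q)
Z(H, B) = -4 + B (Z(H, B) = B - 4 = -4 + B)
v(2)*Z(-52, -43) = 2*(-4 - 43) = 2*(-47) = -94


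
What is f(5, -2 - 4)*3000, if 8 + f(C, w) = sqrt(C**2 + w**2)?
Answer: -24000 + 3000*sqrt(61) ≈ -569.25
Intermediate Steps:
f(C, w) = -8 + sqrt(C**2 + w**2)
f(5, -2 - 4)*3000 = (-8 + sqrt(5**2 + (-2 - 4)**2))*3000 = (-8 + sqrt(25 + (-6)**2))*3000 = (-8 + sqrt(25 + 36))*3000 = (-8 + sqrt(61))*3000 = -24000 + 3000*sqrt(61)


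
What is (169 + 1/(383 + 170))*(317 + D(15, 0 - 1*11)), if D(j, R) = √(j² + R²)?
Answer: 29626186/553 + 93458*√346/553 ≈ 56717.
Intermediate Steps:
D(j, R) = √(R² + j²)
(169 + 1/(383 + 170))*(317 + D(15, 0 - 1*11)) = (169 + 1/(383 + 170))*(317 + √((0 - 1*11)² + 15²)) = (169 + 1/553)*(317 + √((0 - 11)² + 225)) = (169 + 1/553)*(317 + √((-11)² + 225)) = 93458*(317 + √(121 + 225))/553 = 93458*(317 + √346)/553 = 29626186/553 + 93458*√346/553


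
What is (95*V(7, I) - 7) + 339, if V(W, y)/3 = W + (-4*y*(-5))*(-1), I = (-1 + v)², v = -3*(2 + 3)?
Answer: -1456873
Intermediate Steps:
v = -15 (v = -3*5 = -15)
I = 256 (I = (-1 - 15)² = (-16)² = 256)
V(W, y) = -60*y + 3*W (V(W, y) = 3*(W + (-4*y*(-5))*(-1)) = 3*(W + (20*y)*(-1)) = 3*(W - 20*y) = -60*y + 3*W)
(95*V(7, I) - 7) + 339 = (95*(-60*256 + 3*7) - 7) + 339 = (95*(-15360 + 21) - 7) + 339 = (95*(-15339) - 7) + 339 = (-1457205 - 7) + 339 = -1457212 + 339 = -1456873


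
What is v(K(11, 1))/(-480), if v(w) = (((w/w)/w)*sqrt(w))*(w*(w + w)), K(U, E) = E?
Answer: -1/240 ≈ -0.0041667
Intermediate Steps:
v(w) = 2*w**(3/2) (v(w) = ((1/w)*sqrt(w))*(w*(2*w)) = (sqrt(w)/w)*(2*w**2) = (2*w**2)/sqrt(w) = 2*w**(3/2))
v(K(11, 1))/(-480) = (2*1**(3/2))/(-480) = (2*1)*(-1/480) = 2*(-1/480) = -1/240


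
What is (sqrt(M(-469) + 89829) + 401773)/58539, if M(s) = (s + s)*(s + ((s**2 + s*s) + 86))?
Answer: 401773/58539 + 11*I*sqrt(3406593)/58539 ≈ 6.8633 + 0.34682*I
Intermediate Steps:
M(s) = 2*s*(86 + s + 2*s**2) (M(s) = (2*s)*(s + ((s**2 + s**2) + 86)) = (2*s)*(s + (2*s**2 + 86)) = (2*s)*(s + (86 + 2*s**2)) = (2*s)*(86 + s + 2*s**2) = 2*s*(86 + s + 2*s**2))
(sqrt(M(-469) + 89829) + 401773)/58539 = (sqrt(2*(-469)*(86 - 469 + 2*(-469)**2) + 89829) + 401773)/58539 = (sqrt(2*(-469)*(86 - 469 + 2*219961) + 89829) + 401773)*(1/58539) = (sqrt(2*(-469)*(86 - 469 + 439922) + 89829) + 401773)*(1/58539) = (sqrt(2*(-469)*439539 + 89829) + 401773)*(1/58539) = (sqrt(-412287582 + 89829) + 401773)*(1/58539) = (sqrt(-412197753) + 401773)*(1/58539) = (11*I*sqrt(3406593) + 401773)*(1/58539) = (401773 + 11*I*sqrt(3406593))*(1/58539) = 401773/58539 + 11*I*sqrt(3406593)/58539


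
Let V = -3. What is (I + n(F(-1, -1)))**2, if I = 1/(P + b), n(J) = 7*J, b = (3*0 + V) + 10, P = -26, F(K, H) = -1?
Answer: 17956/361 ≈ 49.740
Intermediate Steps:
b = 7 (b = (3*0 - 3) + 10 = (0 - 3) + 10 = -3 + 10 = 7)
I = -1/19 (I = 1/(-26 + 7) = 1/(-19) = -1/19 ≈ -0.052632)
(I + n(F(-1, -1)))**2 = (-1/19 + 7*(-1))**2 = (-1/19 - 7)**2 = (-134/19)**2 = 17956/361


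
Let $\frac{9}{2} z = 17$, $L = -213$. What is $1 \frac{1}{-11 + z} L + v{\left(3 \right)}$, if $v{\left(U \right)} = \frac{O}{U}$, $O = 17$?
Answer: $\frac{6856}{195} \approx 35.159$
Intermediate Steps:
$z = \frac{34}{9}$ ($z = \frac{2}{9} \cdot 17 = \frac{34}{9} \approx 3.7778$)
$v{\left(U \right)} = \frac{17}{U}$
$1 \frac{1}{-11 + z} L + v{\left(3 \right)} = 1 \frac{1}{-11 + \frac{34}{9}} \left(-213\right) + \frac{17}{3} = 1 \frac{1}{- \frac{65}{9}} \left(-213\right) + 17 \cdot \frac{1}{3} = 1 \left(- \frac{9}{65}\right) \left(-213\right) + \frac{17}{3} = \left(- \frac{9}{65}\right) \left(-213\right) + \frac{17}{3} = \frac{1917}{65} + \frac{17}{3} = \frac{6856}{195}$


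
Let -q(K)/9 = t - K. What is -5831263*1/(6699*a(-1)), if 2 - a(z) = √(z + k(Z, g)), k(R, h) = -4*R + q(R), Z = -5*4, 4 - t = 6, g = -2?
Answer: -11662526/582813 - 5831263*I*√83/582813 ≈ -20.011 - 91.153*I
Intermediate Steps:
t = -2 (t = 4 - 1*6 = 4 - 6 = -2)
q(K) = 18 + 9*K (q(K) = -9*(-2 - K) = 18 + 9*K)
Z = -20
k(R, h) = 18 + 5*R (k(R, h) = -4*R + (18 + 9*R) = 18 + 5*R)
a(z) = 2 - √(-82 + z) (a(z) = 2 - √(z + (18 + 5*(-20))) = 2 - √(z + (18 - 100)) = 2 - √(z - 82) = 2 - √(-82 + z))
-5831263*1/(6699*a(-1)) = -5831263*1/(6699*(2 - √(-82 - 1))) = -5831263*1/(6699*(2 - √(-83))) = -5831263*1/(6699*(2 - I*√83)) = -5831263/(13398 - 6699*I*√83)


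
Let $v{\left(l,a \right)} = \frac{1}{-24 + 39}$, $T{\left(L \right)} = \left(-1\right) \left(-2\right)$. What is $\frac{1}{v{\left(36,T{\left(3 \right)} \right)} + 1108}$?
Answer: $\frac{15}{16621} \approx 0.00090247$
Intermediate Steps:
$T{\left(L \right)} = 2$
$v{\left(l,a \right)} = \frac{1}{15}$
$\frac{1}{v{\left(36,T{\left(3 \right)} \right)} + 1108} = \frac{1}{\frac{1}{15} + 1108} = \frac{1}{\frac{16621}{15}} = \frac{15}{16621}$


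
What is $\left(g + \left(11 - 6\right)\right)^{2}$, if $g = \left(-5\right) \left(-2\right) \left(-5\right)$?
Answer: $2025$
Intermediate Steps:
$g = -50$ ($g = 10 \left(-5\right) = -50$)
$\left(g + \left(11 - 6\right)\right)^{2} = \left(-50 + \left(11 - 6\right)\right)^{2} = \left(-50 + 5\right)^{2} = \left(-45\right)^{2} = 2025$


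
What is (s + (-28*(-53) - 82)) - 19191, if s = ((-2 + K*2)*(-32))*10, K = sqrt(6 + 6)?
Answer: -17149 - 1280*sqrt(3) ≈ -19366.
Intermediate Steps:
K = 2*sqrt(3) (K = sqrt(12) = 2*sqrt(3) ≈ 3.4641)
s = 640 - 1280*sqrt(3) (s = ((-2 + (2*sqrt(3))*2)*(-32))*10 = ((-2 + 4*sqrt(3))*(-32))*10 = (64 - 128*sqrt(3))*10 = 640 - 1280*sqrt(3) ≈ -1577.0)
(s + (-28*(-53) - 82)) - 19191 = ((640 - 1280*sqrt(3)) + (-28*(-53) - 82)) - 19191 = ((640 - 1280*sqrt(3)) + (1484 - 82)) - 19191 = ((640 - 1280*sqrt(3)) + 1402) - 19191 = (2042 - 1280*sqrt(3)) - 19191 = -17149 - 1280*sqrt(3)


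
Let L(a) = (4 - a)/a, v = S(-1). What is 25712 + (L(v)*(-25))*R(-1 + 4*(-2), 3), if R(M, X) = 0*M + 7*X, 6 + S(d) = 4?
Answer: 27287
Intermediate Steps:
S(d) = -2 (S(d) = -6 + 4 = -2)
R(M, X) = 7*X (R(M, X) = 0 + 7*X = 7*X)
v = -2
L(a) = (4 - a)/a
25712 + (L(v)*(-25))*R(-1 + 4*(-2), 3) = 25712 + (((4 - 1*(-2))/(-2))*(-25))*(7*3) = 25712 + (-(4 + 2)/2*(-25))*21 = 25712 + (-½*6*(-25))*21 = 25712 - 3*(-25)*21 = 25712 + 75*21 = 25712 + 1575 = 27287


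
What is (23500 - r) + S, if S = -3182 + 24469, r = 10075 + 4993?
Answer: 29719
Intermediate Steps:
r = 15068
S = 21287
(23500 - r) + S = (23500 - 1*15068) + 21287 = (23500 - 15068) + 21287 = 8432 + 21287 = 29719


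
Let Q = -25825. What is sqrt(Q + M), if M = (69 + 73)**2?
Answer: 3*I*sqrt(629) ≈ 75.24*I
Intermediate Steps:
M = 20164 (M = 142**2 = 20164)
sqrt(Q + M) = sqrt(-25825 + 20164) = sqrt(-5661) = 3*I*sqrt(629)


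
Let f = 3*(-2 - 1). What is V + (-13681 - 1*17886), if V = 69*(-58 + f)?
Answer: -36190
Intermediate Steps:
f = -9 (f = 3*(-3) = -9)
V = -4623 (V = 69*(-58 - 9) = 69*(-67) = -4623)
V + (-13681 - 1*17886) = -4623 + (-13681 - 1*17886) = -4623 + (-13681 - 17886) = -4623 - 31567 = -36190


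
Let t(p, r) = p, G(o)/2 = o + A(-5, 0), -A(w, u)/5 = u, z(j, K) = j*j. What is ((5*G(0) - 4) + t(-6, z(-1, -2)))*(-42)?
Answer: 420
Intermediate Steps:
z(j, K) = j²
A(w, u) = -5*u
G(o) = 2*o (G(o) = 2*(o - 5*0) = 2*(o + 0) = 2*o)
((5*G(0) - 4) + t(-6, z(-1, -2)))*(-42) = ((5*(2*0) - 4) - 6)*(-42) = ((5*0 - 4) - 6)*(-42) = ((0 - 4) - 6)*(-42) = (-4 - 6)*(-42) = -10*(-42) = 420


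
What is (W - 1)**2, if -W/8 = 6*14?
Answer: 452929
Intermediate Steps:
W = -672 (W = -48*14 = -8*84 = -672)
(W - 1)**2 = (-672 - 1)**2 = (-673)**2 = 452929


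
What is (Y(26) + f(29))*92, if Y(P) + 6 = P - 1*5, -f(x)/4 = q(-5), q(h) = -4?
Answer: 2852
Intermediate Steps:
f(x) = 16 (f(x) = -4*(-4) = 16)
Y(P) = -11 + P (Y(P) = -6 + (P - 1*5) = -6 + (P - 5) = -6 + (-5 + P) = -11 + P)
(Y(26) + f(29))*92 = ((-11 + 26) + 16)*92 = (15 + 16)*92 = 31*92 = 2852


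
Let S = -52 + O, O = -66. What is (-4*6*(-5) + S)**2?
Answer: 4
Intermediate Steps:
S = -118 (S = -52 - 66 = -118)
(-4*6*(-5) + S)**2 = (-4*6*(-5) - 118)**2 = (-24*(-5) - 118)**2 = (120 - 118)**2 = 2**2 = 4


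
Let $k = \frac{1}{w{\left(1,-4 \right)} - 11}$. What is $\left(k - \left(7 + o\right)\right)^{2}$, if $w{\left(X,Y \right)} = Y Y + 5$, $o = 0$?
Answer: $\frac{4761}{100} \approx 47.61$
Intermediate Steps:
$w{\left(X,Y \right)} = 5 + Y^{2}$ ($w{\left(X,Y \right)} = Y^{2} + 5 = 5 + Y^{2}$)
$k = \frac{1}{10}$ ($k = \frac{1}{\left(5 + \left(-4\right)^{2}\right) - 11} = \frac{1}{\left(5 + 16\right) - 11} = \frac{1}{21 - 11} = \frac{1}{10} \approx 0.1$)
$\left(k - \left(7 + o\right)\right)^{2} = \left(\frac{1}{10} - 7\right)^{2} = \left(- \frac{69}{10}\right)^{2} = \frac{4761}{100}$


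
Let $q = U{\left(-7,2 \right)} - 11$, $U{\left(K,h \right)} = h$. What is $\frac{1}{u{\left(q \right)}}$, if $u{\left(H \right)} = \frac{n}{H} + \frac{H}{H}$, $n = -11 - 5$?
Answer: $\frac{9}{25} \approx 0.36$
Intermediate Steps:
$n = -16$ ($n = -11 - 5 = -16$)
$q = -9$ ($q = 2 - 11 = -9$)
$u{\left(H \right)} = 1 - \frac{16}{H}$ ($u{\left(H \right)} = - \frac{16}{H} + \frac{H}{H} = - \frac{16}{H} + 1 = 1 - \frac{16}{H}$)
$\frac{1}{u{\left(q \right)}} = \frac{1}{\frac{1}{-9} \left(-16 - 9\right)} = \frac{1}{\left(- \frac{1}{9}\right) \left(-25\right)} = \frac{1}{\frac{25}{9}} = \frac{9}{25}$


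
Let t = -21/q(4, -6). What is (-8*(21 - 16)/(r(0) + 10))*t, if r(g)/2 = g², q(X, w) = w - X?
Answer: -42/5 ≈ -8.4000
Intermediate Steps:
r(g) = 2*g²
t = 21/10 (t = -21/(-6 - 1*4) = -21/(-6 - 4) = -21/(-10) = -21*(-⅒) = 21/10 ≈ 2.1000)
(-8*(21 - 16)/(r(0) + 10))*t = -8*(21 - 16)/(2*0² + 10)*(21/10) = -40/(2*0 + 10)*(21/10) = -40/(0 + 10)*(21/10) = -40/10*(21/10) = -8*½*(21/10) = -4*21/10 = -42/5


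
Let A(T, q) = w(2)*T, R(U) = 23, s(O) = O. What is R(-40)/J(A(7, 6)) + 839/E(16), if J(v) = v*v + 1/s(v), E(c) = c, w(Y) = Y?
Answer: 2308207/43920 ≈ 52.555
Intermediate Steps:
A(T, q) = 2*T
J(v) = 1/v + v² (J(v) = v*v + 1/v = v² + 1/v = 1/v + v²)
R(-40)/J(A(7, 6)) + 839/E(16) = 23/(((1 + (2*7)³)/((2*7)))) + 839/16 = 23/(((1 + 14³)/14)) + 839*(1/16) = 23/(((1 + 2744)/14)) + 839/16 = 23/(((1/14)*2745)) + 839/16 = 23/(2745/14) + 839/16 = 23*(14/2745) + 839/16 = 322/2745 + 839/16 = 2308207/43920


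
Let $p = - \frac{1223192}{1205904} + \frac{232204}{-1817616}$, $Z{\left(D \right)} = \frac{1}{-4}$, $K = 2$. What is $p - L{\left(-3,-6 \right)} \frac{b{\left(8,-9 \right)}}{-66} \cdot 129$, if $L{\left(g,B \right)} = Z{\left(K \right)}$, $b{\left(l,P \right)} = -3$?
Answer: $\frac{27109411003}{83717272408} \approx 0.32382$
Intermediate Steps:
$Z{\left(D \right)} = - \frac{1}{4}$
$L{\left(g,B \right)} = - \frac{1}{4}$
$p = - \frac{4346022713}{3805330564}$ ($p = \left(-1223192\right) \frac{1}{1205904} + 232204 \left(- \frac{1}{1817616}\right) = - \frac{152899}{150738} - \frac{58051}{454404} = - \frac{4346022713}{3805330564} \approx -1.1421$)
$p - L{\left(-3,-6 \right)} \frac{b{\left(8,-9 \right)}}{-66} \cdot 129 = - \frac{4346022713}{3805330564} - - \frac{\left(-3\right) \frac{1}{-66}}{4} \cdot 129 = - \frac{4346022713}{3805330564} - - \frac{\left(-3\right) \left(- \frac{1}{66}\right)}{4} \cdot 129 = - \frac{4346022713}{3805330564} - \left(- \frac{1}{4}\right) \frac{1}{22} \cdot 129 = - \frac{4346022713}{3805330564} - \left(- \frac{1}{88}\right) 129 = - \frac{4346022713}{3805330564} - - \frac{129}{88} = - \frac{4346022713}{3805330564} + \frac{129}{88} = \frac{27109411003}{83717272408}$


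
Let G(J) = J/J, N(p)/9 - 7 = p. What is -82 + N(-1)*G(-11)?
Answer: -28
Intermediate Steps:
N(p) = 63 + 9*p
G(J) = 1
-82 + N(-1)*G(-11) = -82 + (63 + 9*(-1))*1 = -82 + (63 - 9)*1 = -82 + 54*1 = -82 + 54 = -28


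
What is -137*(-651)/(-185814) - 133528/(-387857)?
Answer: -105165919/774938286 ≈ -0.13571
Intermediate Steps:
-137*(-651)/(-185814) - 133528/(-387857) = 89187*(-1/185814) - 133528*(-1/387857) = -959/1998 + 133528/387857 = -105165919/774938286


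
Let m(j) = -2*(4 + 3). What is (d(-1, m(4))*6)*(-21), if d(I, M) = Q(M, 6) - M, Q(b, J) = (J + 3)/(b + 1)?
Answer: -21798/13 ≈ -1676.8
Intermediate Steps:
Q(b, J) = (3 + J)/(1 + b)
m(j) = -14 (m(j) = -2*7 = -14)
d(I, M) = -M + 9/(1 + M) (d(I, M) = (3 + 6)/(1 + M) - M = 9/(1 + M) - M = -M + 9/(1 + M))
(d(-1, m(4))*6)*(-21) = (((9 - 1*(-14)*(1 - 14))/(1 - 14))*6)*(-21) = (((9 - 1*(-14)*(-13))/(-13))*6)*(-21) = (-(9 - 182)/13*6)*(-21) = (-1/13*(-173)*6)*(-21) = ((173/13)*6)*(-21) = (1038/13)*(-21) = -21798/13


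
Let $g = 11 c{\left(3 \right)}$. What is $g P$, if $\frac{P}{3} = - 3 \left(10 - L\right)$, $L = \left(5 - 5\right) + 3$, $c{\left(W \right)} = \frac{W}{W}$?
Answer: $-693$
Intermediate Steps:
$c{\left(W \right)} = 1$
$L = 3$ ($L = 0 + 3 = 3$)
$P = -63$ ($P = 3 \left(- 3 \left(10 - 3\right)\right) = 3 \left(\left(-3\right) 7\right) = 3 \left(-21\right) = -63$)
$g = 11$ ($g = 11 \cdot 1 = 11$)
$g P = 11 \left(-63\right) = -693$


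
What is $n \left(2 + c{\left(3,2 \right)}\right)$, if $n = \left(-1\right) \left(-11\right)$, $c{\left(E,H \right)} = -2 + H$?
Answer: $22$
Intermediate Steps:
$n = 11$
$n \left(2 + c{\left(3,2 \right)}\right) = 11 \left(2 + \left(-2 + 2\right)\right) = 11 \left(2 + 0\right) = 11 \cdot 2 = 22$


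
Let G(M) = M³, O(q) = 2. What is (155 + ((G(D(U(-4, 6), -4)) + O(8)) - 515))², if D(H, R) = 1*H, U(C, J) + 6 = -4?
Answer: 1844164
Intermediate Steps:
U(C, J) = -10 (U(C, J) = -6 - 4 = -10)
D(H, R) = H
(155 + ((G(D(U(-4, 6), -4)) + O(8)) - 515))² = (155 + (((-10)³ + 2) - 515))² = (155 + ((-1000 + 2) - 515))² = (155 + (-998 - 515))² = (155 - 1513)² = (-1358)² = 1844164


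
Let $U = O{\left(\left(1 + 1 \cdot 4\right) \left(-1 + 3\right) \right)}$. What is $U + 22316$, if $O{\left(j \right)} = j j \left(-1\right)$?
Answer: $22216$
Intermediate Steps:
$O{\left(j \right)} = - j^{2}$ ($O{\left(j \right)} = j^{2} \left(-1\right) = - j^{2}$)
$U = -100$ ($U = - \left(\left(1 + 1 \cdot 4\right) \left(-1 + 3\right)\right)^{2} = - \left(\left(1 + 4\right) 2\right)^{2} = - \left(5 \cdot 2\right)^{2} = - 10^{2} = \left(-1\right) 100 = -100$)
$U + 22316 = -100 + 22316 = 22216$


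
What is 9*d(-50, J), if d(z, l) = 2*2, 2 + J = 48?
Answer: 36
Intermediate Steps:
J = 46 (J = -2 + 48 = 46)
d(z, l) = 4
9*d(-50, J) = 9*4 = 36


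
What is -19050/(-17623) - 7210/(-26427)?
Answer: 630496180/465723021 ≈ 1.3538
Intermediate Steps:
-19050/(-17623) - 7210/(-26427) = -19050*(-1/17623) - 7210*(-1/26427) = 19050/17623 + 7210/26427 = 630496180/465723021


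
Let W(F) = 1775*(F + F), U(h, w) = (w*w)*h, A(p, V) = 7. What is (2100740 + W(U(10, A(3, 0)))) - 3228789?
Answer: 611451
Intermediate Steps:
U(h, w) = h*w² (U(h, w) = w²*h = h*w²)
W(F) = 3550*F (W(F) = 1775*(2*F) = 3550*F)
(2100740 + W(U(10, A(3, 0)))) - 3228789 = (2100740 + 3550*(10*7²)) - 3228789 = (2100740 + 3550*(10*49)) - 3228789 = (2100740 + 3550*490) - 3228789 = (2100740 + 1739500) - 3228789 = 3840240 - 3228789 = 611451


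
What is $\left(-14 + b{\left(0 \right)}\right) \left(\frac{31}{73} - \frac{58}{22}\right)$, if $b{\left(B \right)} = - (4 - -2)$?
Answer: $\frac{35520}{803} \approx 44.234$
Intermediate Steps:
$b{\left(B \right)} = -6$ ($b{\left(B \right)} = - (4 + 2) = \left(-1\right) 6 = -6$)
$\left(-14 + b{\left(0 \right)}\right) \left(\frac{31}{73} - \frac{58}{22}\right) = \left(-14 - 6\right) \left(\frac{31}{73} - \frac{58}{22}\right) = - 20 \left(31 \cdot \frac{1}{73} - \frac{29}{11}\right) = - 20 \left(\frac{31}{73} - \frac{29}{11}\right) = \left(-20\right) \left(- \frac{1776}{803}\right) = \frac{35520}{803}$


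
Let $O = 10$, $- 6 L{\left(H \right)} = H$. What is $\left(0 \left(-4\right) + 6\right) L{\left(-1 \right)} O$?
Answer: $10$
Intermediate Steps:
$L{\left(H \right)} = - \frac{H}{6}$
$\left(0 \left(-4\right) + 6\right) L{\left(-1 \right)} O = \left(0 \left(-4\right) + 6\right) \left(\left(- \frac{1}{6}\right) \left(-1\right)\right) 10 = \left(0 + 6\right) \frac{1}{6} \cdot 10 = 6 \cdot \frac{1}{6} \cdot 10 = 1 \cdot 10 = 10$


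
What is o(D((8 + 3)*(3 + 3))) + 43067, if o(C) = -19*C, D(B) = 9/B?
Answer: 947417/22 ≈ 43064.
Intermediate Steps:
o(D((8 + 3)*(3 + 3))) + 43067 = -171/((8 + 3)*(3 + 3)) + 43067 = -171/(11*6) + 43067 = -171/66 + 43067 = -19*3/22 + 43067 = -57/22 + 43067 = 947417/22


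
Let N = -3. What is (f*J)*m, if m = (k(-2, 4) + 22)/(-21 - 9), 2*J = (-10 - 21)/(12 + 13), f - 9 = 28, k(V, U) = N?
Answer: 21793/1500 ≈ 14.529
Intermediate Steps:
k(V, U) = -3
f = 37 (f = 9 + 28 = 37)
J = -31/50 (J = ((-10 - 21)/(12 + 13))/2 = (-31/25)/2 = (-31*1/25)/2 = (½)*(-31/25) = -31/50 ≈ -0.62000)
m = -19/30 (m = (-3 + 22)/(-21 - 9) = 19/(-30) = 19*(-1/30) = -19/30 ≈ -0.63333)
(f*J)*m = (37*(-31/50))*(-19/30) = -1147/50*(-19/30) = 21793/1500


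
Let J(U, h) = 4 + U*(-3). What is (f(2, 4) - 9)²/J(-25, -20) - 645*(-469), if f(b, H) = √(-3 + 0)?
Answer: 23897973/79 - 18*I*√3/79 ≈ 3.0251e+5 - 0.39464*I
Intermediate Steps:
f(b, H) = I*√3 (f(b, H) = √(-3) = I*√3)
J(U, h) = 4 - 3*U
(f(2, 4) - 9)²/J(-25, -20) - 645*(-469) = (I*√3 - 9)²/(4 - 3*(-25)) - 645*(-469) = (-9 + I*√3)²/(4 + 75) + 302505 = (-9 + I*√3)²/79 + 302505 = 302505 + (-9 + I*√3)²/79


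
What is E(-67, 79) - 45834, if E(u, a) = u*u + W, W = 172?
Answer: -41173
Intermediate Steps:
E(u, a) = 172 + u² (E(u, a) = u*u + 172 = u² + 172 = 172 + u²)
E(-67, 79) - 45834 = (172 + (-67)²) - 45834 = (172 + 4489) - 45834 = 4661 - 45834 = -41173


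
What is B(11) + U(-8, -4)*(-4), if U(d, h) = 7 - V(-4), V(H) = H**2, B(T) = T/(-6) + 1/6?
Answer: 103/3 ≈ 34.333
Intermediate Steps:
B(T) = 1/6 - T/6 (B(T) = T*(-1/6) + 1*(1/6) = -T/6 + 1/6 = 1/6 - T/6)
U(d, h) = -9 (U(d, h) = 7 - 1*(-4)**2 = 7 - 1*16 = 7 - 16 = -9)
B(11) + U(-8, -4)*(-4) = (1/6 - 1/6*11) - 9*(-4) = (1/6 - 11/6) + 36 = -5/3 + 36 = 103/3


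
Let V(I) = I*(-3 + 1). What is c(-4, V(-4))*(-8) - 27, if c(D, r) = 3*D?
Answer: 69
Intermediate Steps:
V(I) = -2*I (V(I) = I*(-2) = -2*I)
c(-4, V(-4))*(-8) - 27 = (3*(-4))*(-8) - 27 = -12*(-8) - 27 = 96 - 27 = 69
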